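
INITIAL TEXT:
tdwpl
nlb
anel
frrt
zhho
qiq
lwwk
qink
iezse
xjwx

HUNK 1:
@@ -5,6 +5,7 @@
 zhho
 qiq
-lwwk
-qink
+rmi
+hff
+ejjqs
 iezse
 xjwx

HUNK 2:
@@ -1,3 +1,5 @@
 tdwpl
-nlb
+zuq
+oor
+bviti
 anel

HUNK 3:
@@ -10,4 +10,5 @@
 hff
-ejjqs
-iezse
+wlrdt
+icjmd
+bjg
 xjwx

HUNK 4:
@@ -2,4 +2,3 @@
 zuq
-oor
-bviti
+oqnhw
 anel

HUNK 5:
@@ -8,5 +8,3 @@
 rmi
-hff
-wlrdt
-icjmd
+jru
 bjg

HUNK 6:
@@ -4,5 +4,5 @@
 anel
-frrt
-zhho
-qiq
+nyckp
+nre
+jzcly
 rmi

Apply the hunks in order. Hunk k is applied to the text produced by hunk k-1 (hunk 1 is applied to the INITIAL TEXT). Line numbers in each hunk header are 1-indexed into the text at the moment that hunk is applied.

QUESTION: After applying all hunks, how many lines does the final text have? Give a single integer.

Hunk 1: at line 5 remove [lwwk,qink] add [rmi,hff,ejjqs] -> 11 lines: tdwpl nlb anel frrt zhho qiq rmi hff ejjqs iezse xjwx
Hunk 2: at line 1 remove [nlb] add [zuq,oor,bviti] -> 13 lines: tdwpl zuq oor bviti anel frrt zhho qiq rmi hff ejjqs iezse xjwx
Hunk 3: at line 10 remove [ejjqs,iezse] add [wlrdt,icjmd,bjg] -> 14 lines: tdwpl zuq oor bviti anel frrt zhho qiq rmi hff wlrdt icjmd bjg xjwx
Hunk 4: at line 2 remove [oor,bviti] add [oqnhw] -> 13 lines: tdwpl zuq oqnhw anel frrt zhho qiq rmi hff wlrdt icjmd bjg xjwx
Hunk 5: at line 8 remove [hff,wlrdt,icjmd] add [jru] -> 11 lines: tdwpl zuq oqnhw anel frrt zhho qiq rmi jru bjg xjwx
Hunk 6: at line 4 remove [frrt,zhho,qiq] add [nyckp,nre,jzcly] -> 11 lines: tdwpl zuq oqnhw anel nyckp nre jzcly rmi jru bjg xjwx
Final line count: 11

Answer: 11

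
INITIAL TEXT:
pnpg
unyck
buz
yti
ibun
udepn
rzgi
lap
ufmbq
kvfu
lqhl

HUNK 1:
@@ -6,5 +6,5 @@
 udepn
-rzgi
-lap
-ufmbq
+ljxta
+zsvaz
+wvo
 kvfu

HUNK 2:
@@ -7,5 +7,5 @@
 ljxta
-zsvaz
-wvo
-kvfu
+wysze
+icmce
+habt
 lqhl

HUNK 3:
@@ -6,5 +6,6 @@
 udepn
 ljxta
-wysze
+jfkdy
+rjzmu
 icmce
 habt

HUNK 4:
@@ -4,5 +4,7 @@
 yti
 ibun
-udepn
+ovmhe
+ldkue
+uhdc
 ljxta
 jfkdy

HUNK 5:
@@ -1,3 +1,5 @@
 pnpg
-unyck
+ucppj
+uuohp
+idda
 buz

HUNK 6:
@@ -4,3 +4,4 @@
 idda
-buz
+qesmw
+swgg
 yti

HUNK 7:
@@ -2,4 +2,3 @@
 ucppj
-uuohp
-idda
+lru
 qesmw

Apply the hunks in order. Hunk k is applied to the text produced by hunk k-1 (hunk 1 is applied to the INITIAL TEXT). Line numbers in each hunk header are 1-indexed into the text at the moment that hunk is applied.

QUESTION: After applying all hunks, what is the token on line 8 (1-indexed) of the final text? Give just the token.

Hunk 1: at line 6 remove [rzgi,lap,ufmbq] add [ljxta,zsvaz,wvo] -> 11 lines: pnpg unyck buz yti ibun udepn ljxta zsvaz wvo kvfu lqhl
Hunk 2: at line 7 remove [zsvaz,wvo,kvfu] add [wysze,icmce,habt] -> 11 lines: pnpg unyck buz yti ibun udepn ljxta wysze icmce habt lqhl
Hunk 3: at line 6 remove [wysze] add [jfkdy,rjzmu] -> 12 lines: pnpg unyck buz yti ibun udepn ljxta jfkdy rjzmu icmce habt lqhl
Hunk 4: at line 4 remove [udepn] add [ovmhe,ldkue,uhdc] -> 14 lines: pnpg unyck buz yti ibun ovmhe ldkue uhdc ljxta jfkdy rjzmu icmce habt lqhl
Hunk 5: at line 1 remove [unyck] add [ucppj,uuohp,idda] -> 16 lines: pnpg ucppj uuohp idda buz yti ibun ovmhe ldkue uhdc ljxta jfkdy rjzmu icmce habt lqhl
Hunk 6: at line 4 remove [buz] add [qesmw,swgg] -> 17 lines: pnpg ucppj uuohp idda qesmw swgg yti ibun ovmhe ldkue uhdc ljxta jfkdy rjzmu icmce habt lqhl
Hunk 7: at line 2 remove [uuohp,idda] add [lru] -> 16 lines: pnpg ucppj lru qesmw swgg yti ibun ovmhe ldkue uhdc ljxta jfkdy rjzmu icmce habt lqhl
Final line 8: ovmhe

Answer: ovmhe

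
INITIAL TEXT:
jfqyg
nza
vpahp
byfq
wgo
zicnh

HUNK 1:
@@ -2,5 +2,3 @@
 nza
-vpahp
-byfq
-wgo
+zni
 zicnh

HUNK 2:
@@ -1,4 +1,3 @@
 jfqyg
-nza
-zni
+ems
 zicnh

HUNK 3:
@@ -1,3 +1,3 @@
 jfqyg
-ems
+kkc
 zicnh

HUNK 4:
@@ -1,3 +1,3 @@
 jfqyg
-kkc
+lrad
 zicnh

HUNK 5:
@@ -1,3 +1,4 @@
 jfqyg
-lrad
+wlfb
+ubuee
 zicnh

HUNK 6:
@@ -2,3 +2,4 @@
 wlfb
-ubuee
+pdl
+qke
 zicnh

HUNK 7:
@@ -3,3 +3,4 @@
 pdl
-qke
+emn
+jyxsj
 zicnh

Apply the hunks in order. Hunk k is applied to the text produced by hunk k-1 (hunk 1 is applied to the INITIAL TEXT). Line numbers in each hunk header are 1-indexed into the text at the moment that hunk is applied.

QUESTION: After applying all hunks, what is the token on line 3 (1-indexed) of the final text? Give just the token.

Hunk 1: at line 2 remove [vpahp,byfq,wgo] add [zni] -> 4 lines: jfqyg nza zni zicnh
Hunk 2: at line 1 remove [nza,zni] add [ems] -> 3 lines: jfqyg ems zicnh
Hunk 3: at line 1 remove [ems] add [kkc] -> 3 lines: jfqyg kkc zicnh
Hunk 4: at line 1 remove [kkc] add [lrad] -> 3 lines: jfqyg lrad zicnh
Hunk 5: at line 1 remove [lrad] add [wlfb,ubuee] -> 4 lines: jfqyg wlfb ubuee zicnh
Hunk 6: at line 2 remove [ubuee] add [pdl,qke] -> 5 lines: jfqyg wlfb pdl qke zicnh
Hunk 7: at line 3 remove [qke] add [emn,jyxsj] -> 6 lines: jfqyg wlfb pdl emn jyxsj zicnh
Final line 3: pdl

Answer: pdl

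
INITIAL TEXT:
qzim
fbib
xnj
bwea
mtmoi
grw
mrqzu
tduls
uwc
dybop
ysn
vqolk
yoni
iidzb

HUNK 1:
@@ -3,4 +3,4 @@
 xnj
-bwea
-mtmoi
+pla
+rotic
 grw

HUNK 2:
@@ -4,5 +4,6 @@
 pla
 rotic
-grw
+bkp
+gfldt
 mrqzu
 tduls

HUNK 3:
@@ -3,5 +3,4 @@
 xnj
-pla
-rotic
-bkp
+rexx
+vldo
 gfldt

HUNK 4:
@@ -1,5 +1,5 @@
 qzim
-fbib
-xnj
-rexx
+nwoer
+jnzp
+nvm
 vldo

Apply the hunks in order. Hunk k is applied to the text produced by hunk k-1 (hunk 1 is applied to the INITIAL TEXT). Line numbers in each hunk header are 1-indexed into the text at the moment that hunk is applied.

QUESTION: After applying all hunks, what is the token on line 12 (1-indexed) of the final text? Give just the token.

Answer: vqolk

Derivation:
Hunk 1: at line 3 remove [bwea,mtmoi] add [pla,rotic] -> 14 lines: qzim fbib xnj pla rotic grw mrqzu tduls uwc dybop ysn vqolk yoni iidzb
Hunk 2: at line 4 remove [grw] add [bkp,gfldt] -> 15 lines: qzim fbib xnj pla rotic bkp gfldt mrqzu tduls uwc dybop ysn vqolk yoni iidzb
Hunk 3: at line 3 remove [pla,rotic,bkp] add [rexx,vldo] -> 14 lines: qzim fbib xnj rexx vldo gfldt mrqzu tduls uwc dybop ysn vqolk yoni iidzb
Hunk 4: at line 1 remove [fbib,xnj,rexx] add [nwoer,jnzp,nvm] -> 14 lines: qzim nwoer jnzp nvm vldo gfldt mrqzu tduls uwc dybop ysn vqolk yoni iidzb
Final line 12: vqolk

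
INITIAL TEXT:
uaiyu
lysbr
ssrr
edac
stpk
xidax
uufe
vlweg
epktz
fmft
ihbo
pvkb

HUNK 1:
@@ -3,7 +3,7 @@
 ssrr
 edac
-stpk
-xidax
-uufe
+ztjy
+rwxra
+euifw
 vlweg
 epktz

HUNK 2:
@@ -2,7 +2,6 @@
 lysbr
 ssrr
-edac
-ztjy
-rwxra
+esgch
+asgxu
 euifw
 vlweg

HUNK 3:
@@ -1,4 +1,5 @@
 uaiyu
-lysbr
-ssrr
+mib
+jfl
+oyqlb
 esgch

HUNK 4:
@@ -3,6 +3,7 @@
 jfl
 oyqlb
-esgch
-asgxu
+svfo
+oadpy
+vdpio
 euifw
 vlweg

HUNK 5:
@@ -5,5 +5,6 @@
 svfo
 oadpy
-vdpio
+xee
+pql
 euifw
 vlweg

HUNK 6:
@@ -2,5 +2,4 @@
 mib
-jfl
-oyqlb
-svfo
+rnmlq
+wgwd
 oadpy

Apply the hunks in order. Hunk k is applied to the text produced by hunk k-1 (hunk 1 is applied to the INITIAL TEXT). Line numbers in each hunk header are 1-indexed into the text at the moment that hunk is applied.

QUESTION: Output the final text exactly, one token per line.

Answer: uaiyu
mib
rnmlq
wgwd
oadpy
xee
pql
euifw
vlweg
epktz
fmft
ihbo
pvkb

Derivation:
Hunk 1: at line 3 remove [stpk,xidax,uufe] add [ztjy,rwxra,euifw] -> 12 lines: uaiyu lysbr ssrr edac ztjy rwxra euifw vlweg epktz fmft ihbo pvkb
Hunk 2: at line 2 remove [edac,ztjy,rwxra] add [esgch,asgxu] -> 11 lines: uaiyu lysbr ssrr esgch asgxu euifw vlweg epktz fmft ihbo pvkb
Hunk 3: at line 1 remove [lysbr,ssrr] add [mib,jfl,oyqlb] -> 12 lines: uaiyu mib jfl oyqlb esgch asgxu euifw vlweg epktz fmft ihbo pvkb
Hunk 4: at line 3 remove [esgch,asgxu] add [svfo,oadpy,vdpio] -> 13 lines: uaiyu mib jfl oyqlb svfo oadpy vdpio euifw vlweg epktz fmft ihbo pvkb
Hunk 5: at line 5 remove [vdpio] add [xee,pql] -> 14 lines: uaiyu mib jfl oyqlb svfo oadpy xee pql euifw vlweg epktz fmft ihbo pvkb
Hunk 6: at line 2 remove [jfl,oyqlb,svfo] add [rnmlq,wgwd] -> 13 lines: uaiyu mib rnmlq wgwd oadpy xee pql euifw vlweg epktz fmft ihbo pvkb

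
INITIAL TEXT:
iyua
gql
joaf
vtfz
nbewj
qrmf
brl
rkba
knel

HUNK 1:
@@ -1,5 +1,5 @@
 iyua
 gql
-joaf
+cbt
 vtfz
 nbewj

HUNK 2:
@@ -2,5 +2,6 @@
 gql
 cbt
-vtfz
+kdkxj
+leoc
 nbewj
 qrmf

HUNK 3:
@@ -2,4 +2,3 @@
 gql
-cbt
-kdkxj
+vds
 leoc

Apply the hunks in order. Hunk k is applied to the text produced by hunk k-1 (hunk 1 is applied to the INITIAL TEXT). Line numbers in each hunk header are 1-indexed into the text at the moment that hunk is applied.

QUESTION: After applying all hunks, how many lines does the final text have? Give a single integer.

Hunk 1: at line 1 remove [joaf] add [cbt] -> 9 lines: iyua gql cbt vtfz nbewj qrmf brl rkba knel
Hunk 2: at line 2 remove [vtfz] add [kdkxj,leoc] -> 10 lines: iyua gql cbt kdkxj leoc nbewj qrmf brl rkba knel
Hunk 3: at line 2 remove [cbt,kdkxj] add [vds] -> 9 lines: iyua gql vds leoc nbewj qrmf brl rkba knel
Final line count: 9

Answer: 9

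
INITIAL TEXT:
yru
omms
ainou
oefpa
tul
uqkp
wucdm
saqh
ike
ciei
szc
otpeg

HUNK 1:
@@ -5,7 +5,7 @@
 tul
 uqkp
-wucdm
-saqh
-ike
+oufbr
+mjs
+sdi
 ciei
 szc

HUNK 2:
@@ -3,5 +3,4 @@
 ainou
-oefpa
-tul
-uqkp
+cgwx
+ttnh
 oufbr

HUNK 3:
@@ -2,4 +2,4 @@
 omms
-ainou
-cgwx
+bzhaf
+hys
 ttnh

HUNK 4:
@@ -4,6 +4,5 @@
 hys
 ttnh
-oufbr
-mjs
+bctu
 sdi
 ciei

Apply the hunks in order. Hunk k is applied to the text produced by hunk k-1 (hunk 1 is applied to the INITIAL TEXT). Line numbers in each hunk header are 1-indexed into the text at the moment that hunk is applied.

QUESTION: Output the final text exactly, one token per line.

Hunk 1: at line 5 remove [wucdm,saqh,ike] add [oufbr,mjs,sdi] -> 12 lines: yru omms ainou oefpa tul uqkp oufbr mjs sdi ciei szc otpeg
Hunk 2: at line 3 remove [oefpa,tul,uqkp] add [cgwx,ttnh] -> 11 lines: yru omms ainou cgwx ttnh oufbr mjs sdi ciei szc otpeg
Hunk 3: at line 2 remove [ainou,cgwx] add [bzhaf,hys] -> 11 lines: yru omms bzhaf hys ttnh oufbr mjs sdi ciei szc otpeg
Hunk 4: at line 4 remove [oufbr,mjs] add [bctu] -> 10 lines: yru omms bzhaf hys ttnh bctu sdi ciei szc otpeg

Answer: yru
omms
bzhaf
hys
ttnh
bctu
sdi
ciei
szc
otpeg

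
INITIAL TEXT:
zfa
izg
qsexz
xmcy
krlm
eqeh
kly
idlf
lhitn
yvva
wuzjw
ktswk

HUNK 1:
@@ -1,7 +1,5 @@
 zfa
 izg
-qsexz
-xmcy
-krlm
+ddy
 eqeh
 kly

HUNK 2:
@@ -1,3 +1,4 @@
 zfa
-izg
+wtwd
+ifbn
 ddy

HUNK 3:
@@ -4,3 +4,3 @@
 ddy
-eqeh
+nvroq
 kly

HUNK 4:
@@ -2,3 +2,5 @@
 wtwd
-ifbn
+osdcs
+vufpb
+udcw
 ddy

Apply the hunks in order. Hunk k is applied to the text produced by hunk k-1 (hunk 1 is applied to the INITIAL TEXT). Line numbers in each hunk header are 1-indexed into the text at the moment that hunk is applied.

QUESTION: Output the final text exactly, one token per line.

Answer: zfa
wtwd
osdcs
vufpb
udcw
ddy
nvroq
kly
idlf
lhitn
yvva
wuzjw
ktswk

Derivation:
Hunk 1: at line 1 remove [qsexz,xmcy,krlm] add [ddy] -> 10 lines: zfa izg ddy eqeh kly idlf lhitn yvva wuzjw ktswk
Hunk 2: at line 1 remove [izg] add [wtwd,ifbn] -> 11 lines: zfa wtwd ifbn ddy eqeh kly idlf lhitn yvva wuzjw ktswk
Hunk 3: at line 4 remove [eqeh] add [nvroq] -> 11 lines: zfa wtwd ifbn ddy nvroq kly idlf lhitn yvva wuzjw ktswk
Hunk 4: at line 2 remove [ifbn] add [osdcs,vufpb,udcw] -> 13 lines: zfa wtwd osdcs vufpb udcw ddy nvroq kly idlf lhitn yvva wuzjw ktswk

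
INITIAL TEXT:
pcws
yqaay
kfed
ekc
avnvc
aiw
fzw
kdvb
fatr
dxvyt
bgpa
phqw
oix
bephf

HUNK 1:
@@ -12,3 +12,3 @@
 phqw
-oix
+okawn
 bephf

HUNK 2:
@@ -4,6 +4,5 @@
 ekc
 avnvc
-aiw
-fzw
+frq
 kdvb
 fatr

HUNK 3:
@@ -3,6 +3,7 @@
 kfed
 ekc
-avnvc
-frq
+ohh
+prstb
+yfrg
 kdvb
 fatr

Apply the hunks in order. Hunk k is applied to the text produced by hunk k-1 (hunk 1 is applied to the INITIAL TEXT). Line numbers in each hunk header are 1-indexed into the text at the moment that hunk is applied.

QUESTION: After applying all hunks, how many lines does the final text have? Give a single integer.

Answer: 14

Derivation:
Hunk 1: at line 12 remove [oix] add [okawn] -> 14 lines: pcws yqaay kfed ekc avnvc aiw fzw kdvb fatr dxvyt bgpa phqw okawn bephf
Hunk 2: at line 4 remove [aiw,fzw] add [frq] -> 13 lines: pcws yqaay kfed ekc avnvc frq kdvb fatr dxvyt bgpa phqw okawn bephf
Hunk 3: at line 3 remove [avnvc,frq] add [ohh,prstb,yfrg] -> 14 lines: pcws yqaay kfed ekc ohh prstb yfrg kdvb fatr dxvyt bgpa phqw okawn bephf
Final line count: 14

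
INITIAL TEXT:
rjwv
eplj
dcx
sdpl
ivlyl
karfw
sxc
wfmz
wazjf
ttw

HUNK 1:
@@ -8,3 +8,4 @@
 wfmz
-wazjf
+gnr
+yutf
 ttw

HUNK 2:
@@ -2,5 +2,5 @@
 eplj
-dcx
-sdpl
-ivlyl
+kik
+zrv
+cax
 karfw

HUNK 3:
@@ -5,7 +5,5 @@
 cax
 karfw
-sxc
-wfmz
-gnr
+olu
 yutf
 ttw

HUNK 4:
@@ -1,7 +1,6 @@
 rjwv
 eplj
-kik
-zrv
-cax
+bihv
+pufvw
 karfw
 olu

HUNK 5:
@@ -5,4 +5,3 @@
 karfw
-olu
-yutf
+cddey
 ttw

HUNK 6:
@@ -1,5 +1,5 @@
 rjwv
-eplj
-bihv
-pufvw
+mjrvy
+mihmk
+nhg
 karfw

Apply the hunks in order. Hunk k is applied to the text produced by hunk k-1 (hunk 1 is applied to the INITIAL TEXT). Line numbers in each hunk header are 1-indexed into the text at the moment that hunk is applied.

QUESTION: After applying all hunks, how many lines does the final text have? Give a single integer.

Hunk 1: at line 8 remove [wazjf] add [gnr,yutf] -> 11 lines: rjwv eplj dcx sdpl ivlyl karfw sxc wfmz gnr yutf ttw
Hunk 2: at line 2 remove [dcx,sdpl,ivlyl] add [kik,zrv,cax] -> 11 lines: rjwv eplj kik zrv cax karfw sxc wfmz gnr yutf ttw
Hunk 3: at line 5 remove [sxc,wfmz,gnr] add [olu] -> 9 lines: rjwv eplj kik zrv cax karfw olu yutf ttw
Hunk 4: at line 1 remove [kik,zrv,cax] add [bihv,pufvw] -> 8 lines: rjwv eplj bihv pufvw karfw olu yutf ttw
Hunk 5: at line 5 remove [olu,yutf] add [cddey] -> 7 lines: rjwv eplj bihv pufvw karfw cddey ttw
Hunk 6: at line 1 remove [eplj,bihv,pufvw] add [mjrvy,mihmk,nhg] -> 7 lines: rjwv mjrvy mihmk nhg karfw cddey ttw
Final line count: 7

Answer: 7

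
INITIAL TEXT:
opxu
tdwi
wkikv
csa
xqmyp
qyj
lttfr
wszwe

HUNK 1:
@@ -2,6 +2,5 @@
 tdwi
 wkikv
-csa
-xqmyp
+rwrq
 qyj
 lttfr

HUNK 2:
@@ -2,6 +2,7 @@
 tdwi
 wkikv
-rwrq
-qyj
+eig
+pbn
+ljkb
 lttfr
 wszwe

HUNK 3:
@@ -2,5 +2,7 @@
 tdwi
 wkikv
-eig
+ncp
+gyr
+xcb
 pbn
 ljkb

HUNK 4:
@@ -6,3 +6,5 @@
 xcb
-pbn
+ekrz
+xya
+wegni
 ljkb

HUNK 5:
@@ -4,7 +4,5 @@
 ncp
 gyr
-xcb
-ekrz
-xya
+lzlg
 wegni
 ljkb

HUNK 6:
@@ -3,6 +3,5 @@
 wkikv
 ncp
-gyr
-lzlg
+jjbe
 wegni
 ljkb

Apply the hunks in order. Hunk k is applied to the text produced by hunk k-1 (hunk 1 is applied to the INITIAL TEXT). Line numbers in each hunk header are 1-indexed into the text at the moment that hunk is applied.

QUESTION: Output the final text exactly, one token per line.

Hunk 1: at line 2 remove [csa,xqmyp] add [rwrq] -> 7 lines: opxu tdwi wkikv rwrq qyj lttfr wszwe
Hunk 2: at line 2 remove [rwrq,qyj] add [eig,pbn,ljkb] -> 8 lines: opxu tdwi wkikv eig pbn ljkb lttfr wszwe
Hunk 3: at line 2 remove [eig] add [ncp,gyr,xcb] -> 10 lines: opxu tdwi wkikv ncp gyr xcb pbn ljkb lttfr wszwe
Hunk 4: at line 6 remove [pbn] add [ekrz,xya,wegni] -> 12 lines: opxu tdwi wkikv ncp gyr xcb ekrz xya wegni ljkb lttfr wszwe
Hunk 5: at line 4 remove [xcb,ekrz,xya] add [lzlg] -> 10 lines: opxu tdwi wkikv ncp gyr lzlg wegni ljkb lttfr wszwe
Hunk 6: at line 3 remove [gyr,lzlg] add [jjbe] -> 9 lines: opxu tdwi wkikv ncp jjbe wegni ljkb lttfr wszwe

Answer: opxu
tdwi
wkikv
ncp
jjbe
wegni
ljkb
lttfr
wszwe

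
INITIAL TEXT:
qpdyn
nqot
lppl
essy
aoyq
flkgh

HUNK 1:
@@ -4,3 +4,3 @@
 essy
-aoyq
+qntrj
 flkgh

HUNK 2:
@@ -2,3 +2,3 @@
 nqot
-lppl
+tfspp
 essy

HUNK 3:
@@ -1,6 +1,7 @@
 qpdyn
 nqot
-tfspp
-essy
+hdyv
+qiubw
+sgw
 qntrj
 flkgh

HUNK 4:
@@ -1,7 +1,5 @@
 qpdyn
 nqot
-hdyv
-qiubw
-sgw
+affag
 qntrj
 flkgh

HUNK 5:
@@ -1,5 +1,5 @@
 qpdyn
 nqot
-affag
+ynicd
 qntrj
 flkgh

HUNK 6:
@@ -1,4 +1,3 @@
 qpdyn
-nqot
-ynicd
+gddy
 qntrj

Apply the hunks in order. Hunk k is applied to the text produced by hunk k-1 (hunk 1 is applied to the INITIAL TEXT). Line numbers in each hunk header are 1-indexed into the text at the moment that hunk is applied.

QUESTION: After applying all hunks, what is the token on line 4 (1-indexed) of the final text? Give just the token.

Hunk 1: at line 4 remove [aoyq] add [qntrj] -> 6 lines: qpdyn nqot lppl essy qntrj flkgh
Hunk 2: at line 2 remove [lppl] add [tfspp] -> 6 lines: qpdyn nqot tfspp essy qntrj flkgh
Hunk 3: at line 1 remove [tfspp,essy] add [hdyv,qiubw,sgw] -> 7 lines: qpdyn nqot hdyv qiubw sgw qntrj flkgh
Hunk 4: at line 1 remove [hdyv,qiubw,sgw] add [affag] -> 5 lines: qpdyn nqot affag qntrj flkgh
Hunk 5: at line 1 remove [affag] add [ynicd] -> 5 lines: qpdyn nqot ynicd qntrj flkgh
Hunk 6: at line 1 remove [nqot,ynicd] add [gddy] -> 4 lines: qpdyn gddy qntrj flkgh
Final line 4: flkgh

Answer: flkgh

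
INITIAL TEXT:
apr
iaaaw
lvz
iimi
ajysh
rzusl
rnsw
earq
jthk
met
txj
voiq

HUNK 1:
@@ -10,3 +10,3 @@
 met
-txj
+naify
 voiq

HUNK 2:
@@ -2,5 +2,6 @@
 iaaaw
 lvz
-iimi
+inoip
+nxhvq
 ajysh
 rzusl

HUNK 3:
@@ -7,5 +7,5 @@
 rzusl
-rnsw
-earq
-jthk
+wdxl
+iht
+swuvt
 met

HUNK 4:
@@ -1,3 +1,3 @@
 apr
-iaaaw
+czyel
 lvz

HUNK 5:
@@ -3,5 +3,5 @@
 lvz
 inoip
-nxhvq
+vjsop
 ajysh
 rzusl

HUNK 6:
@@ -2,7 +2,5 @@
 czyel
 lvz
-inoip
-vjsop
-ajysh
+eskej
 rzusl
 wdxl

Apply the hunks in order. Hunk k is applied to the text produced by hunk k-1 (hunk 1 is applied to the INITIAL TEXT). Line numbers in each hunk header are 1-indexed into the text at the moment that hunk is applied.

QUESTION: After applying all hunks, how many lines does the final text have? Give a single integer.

Answer: 11

Derivation:
Hunk 1: at line 10 remove [txj] add [naify] -> 12 lines: apr iaaaw lvz iimi ajysh rzusl rnsw earq jthk met naify voiq
Hunk 2: at line 2 remove [iimi] add [inoip,nxhvq] -> 13 lines: apr iaaaw lvz inoip nxhvq ajysh rzusl rnsw earq jthk met naify voiq
Hunk 3: at line 7 remove [rnsw,earq,jthk] add [wdxl,iht,swuvt] -> 13 lines: apr iaaaw lvz inoip nxhvq ajysh rzusl wdxl iht swuvt met naify voiq
Hunk 4: at line 1 remove [iaaaw] add [czyel] -> 13 lines: apr czyel lvz inoip nxhvq ajysh rzusl wdxl iht swuvt met naify voiq
Hunk 5: at line 3 remove [nxhvq] add [vjsop] -> 13 lines: apr czyel lvz inoip vjsop ajysh rzusl wdxl iht swuvt met naify voiq
Hunk 6: at line 2 remove [inoip,vjsop,ajysh] add [eskej] -> 11 lines: apr czyel lvz eskej rzusl wdxl iht swuvt met naify voiq
Final line count: 11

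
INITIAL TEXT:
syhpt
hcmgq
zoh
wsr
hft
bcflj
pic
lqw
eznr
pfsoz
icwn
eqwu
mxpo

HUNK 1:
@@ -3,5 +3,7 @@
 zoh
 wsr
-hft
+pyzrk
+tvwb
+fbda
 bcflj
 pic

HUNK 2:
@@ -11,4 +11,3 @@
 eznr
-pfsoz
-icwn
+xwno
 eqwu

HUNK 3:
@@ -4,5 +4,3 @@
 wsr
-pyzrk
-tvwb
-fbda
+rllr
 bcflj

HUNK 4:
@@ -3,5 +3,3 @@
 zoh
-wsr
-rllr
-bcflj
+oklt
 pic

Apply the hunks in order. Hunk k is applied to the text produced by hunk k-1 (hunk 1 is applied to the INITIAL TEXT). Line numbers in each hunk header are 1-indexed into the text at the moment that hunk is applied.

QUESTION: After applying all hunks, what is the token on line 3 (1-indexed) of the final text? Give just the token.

Hunk 1: at line 3 remove [hft] add [pyzrk,tvwb,fbda] -> 15 lines: syhpt hcmgq zoh wsr pyzrk tvwb fbda bcflj pic lqw eznr pfsoz icwn eqwu mxpo
Hunk 2: at line 11 remove [pfsoz,icwn] add [xwno] -> 14 lines: syhpt hcmgq zoh wsr pyzrk tvwb fbda bcflj pic lqw eznr xwno eqwu mxpo
Hunk 3: at line 4 remove [pyzrk,tvwb,fbda] add [rllr] -> 12 lines: syhpt hcmgq zoh wsr rllr bcflj pic lqw eznr xwno eqwu mxpo
Hunk 4: at line 3 remove [wsr,rllr,bcflj] add [oklt] -> 10 lines: syhpt hcmgq zoh oklt pic lqw eznr xwno eqwu mxpo
Final line 3: zoh

Answer: zoh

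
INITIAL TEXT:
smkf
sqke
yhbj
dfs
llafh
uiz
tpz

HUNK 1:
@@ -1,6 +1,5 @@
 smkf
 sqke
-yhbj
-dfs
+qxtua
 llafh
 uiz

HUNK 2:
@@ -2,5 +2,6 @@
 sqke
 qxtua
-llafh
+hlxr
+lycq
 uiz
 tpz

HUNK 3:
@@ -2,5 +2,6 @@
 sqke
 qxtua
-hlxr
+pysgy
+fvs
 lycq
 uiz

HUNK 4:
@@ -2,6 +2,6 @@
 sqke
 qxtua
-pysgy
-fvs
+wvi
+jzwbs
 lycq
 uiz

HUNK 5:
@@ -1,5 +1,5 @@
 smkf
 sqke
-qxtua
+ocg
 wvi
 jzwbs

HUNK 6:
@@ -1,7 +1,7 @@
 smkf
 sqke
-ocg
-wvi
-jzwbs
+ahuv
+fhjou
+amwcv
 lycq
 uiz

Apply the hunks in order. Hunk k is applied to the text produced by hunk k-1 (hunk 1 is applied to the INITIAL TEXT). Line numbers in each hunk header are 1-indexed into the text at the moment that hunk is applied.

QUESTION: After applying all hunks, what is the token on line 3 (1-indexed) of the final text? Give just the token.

Hunk 1: at line 1 remove [yhbj,dfs] add [qxtua] -> 6 lines: smkf sqke qxtua llafh uiz tpz
Hunk 2: at line 2 remove [llafh] add [hlxr,lycq] -> 7 lines: smkf sqke qxtua hlxr lycq uiz tpz
Hunk 3: at line 2 remove [hlxr] add [pysgy,fvs] -> 8 lines: smkf sqke qxtua pysgy fvs lycq uiz tpz
Hunk 4: at line 2 remove [pysgy,fvs] add [wvi,jzwbs] -> 8 lines: smkf sqke qxtua wvi jzwbs lycq uiz tpz
Hunk 5: at line 1 remove [qxtua] add [ocg] -> 8 lines: smkf sqke ocg wvi jzwbs lycq uiz tpz
Hunk 6: at line 1 remove [ocg,wvi,jzwbs] add [ahuv,fhjou,amwcv] -> 8 lines: smkf sqke ahuv fhjou amwcv lycq uiz tpz
Final line 3: ahuv

Answer: ahuv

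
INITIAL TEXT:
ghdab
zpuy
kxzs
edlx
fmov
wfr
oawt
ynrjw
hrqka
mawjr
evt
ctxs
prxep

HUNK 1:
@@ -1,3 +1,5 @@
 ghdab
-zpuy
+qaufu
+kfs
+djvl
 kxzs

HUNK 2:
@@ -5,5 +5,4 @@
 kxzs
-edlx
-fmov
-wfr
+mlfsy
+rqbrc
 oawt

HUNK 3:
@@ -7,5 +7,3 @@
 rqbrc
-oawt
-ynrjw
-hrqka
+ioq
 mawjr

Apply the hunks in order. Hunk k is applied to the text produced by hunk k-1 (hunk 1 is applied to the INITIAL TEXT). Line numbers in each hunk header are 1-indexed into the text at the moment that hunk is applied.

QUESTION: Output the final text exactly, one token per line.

Answer: ghdab
qaufu
kfs
djvl
kxzs
mlfsy
rqbrc
ioq
mawjr
evt
ctxs
prxep

Derivation:
Hunk 1: at line 1 remove [zpuy] add [qaufu,kfs,djvl] -> 15 lines: ghdab qaufu kfs djvl kxzs edlx fmov wfr oawt ynrjw hrqka mawjr evt ctxs prxep
Hunk 2: at line 5 remove [edlx,fmov,wfr] add [mlfsy,rqbrc] -> 14 lines: ghdab qaufu kfs djvl kxzs mlfsy rqbrc oawt ynrjw hrqka mawjr evt ctxs prxep
Hunk 3: at line 7 remove [oawt,ynrjw,hrqka] add [ioq] -> 12 lines: ghdab qaufu kfs djvl kxzs mlfsy rqbrc ioq mawjr evt ctxs prxep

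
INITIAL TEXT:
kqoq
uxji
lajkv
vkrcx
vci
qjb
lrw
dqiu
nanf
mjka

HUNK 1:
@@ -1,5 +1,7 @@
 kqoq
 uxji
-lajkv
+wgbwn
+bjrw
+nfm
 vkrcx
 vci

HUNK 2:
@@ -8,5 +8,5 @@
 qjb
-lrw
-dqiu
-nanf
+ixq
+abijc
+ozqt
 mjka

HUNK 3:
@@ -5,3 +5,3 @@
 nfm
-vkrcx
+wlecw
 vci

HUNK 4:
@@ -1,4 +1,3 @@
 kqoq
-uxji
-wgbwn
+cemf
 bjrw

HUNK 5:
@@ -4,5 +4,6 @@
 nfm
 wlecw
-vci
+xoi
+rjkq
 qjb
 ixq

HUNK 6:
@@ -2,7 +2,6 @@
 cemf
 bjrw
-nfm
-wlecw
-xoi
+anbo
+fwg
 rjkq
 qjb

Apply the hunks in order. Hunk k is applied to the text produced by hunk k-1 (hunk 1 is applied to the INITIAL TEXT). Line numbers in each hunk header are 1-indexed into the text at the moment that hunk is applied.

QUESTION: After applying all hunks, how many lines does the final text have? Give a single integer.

Hunk 1: at line 1 remove [lajkv] add [wgbwn,bjrw,nfm] -> 12 lines: kqoq uxji wgbwn bjrw nfm vkrcx vci qjb lrw dqiu nanf mjka
Hunk 2: at line 8 remove [lrw,dqiu,nanf] add [ixq,abijc,ozqt] -> 12 lines: kqoq uxji wgbwn bjrw nfm vkrcx vci qjb ixq abijc ozqt mjka
Hunk 3: at line 5 remove [vkrcx] add [wlecw] -> 12 lines: kqoq uxji wgbwn bjrw nfm wlecw vci qjb ixq abijc ozqt mjka
Hunk 4: at line 1 remove [uxji,wgbwn] add [cemf] -> 11 lines: kqoq cemf bjrw nfm wlecw vci qjb ixq abijc ozqt mjka
Hunk 5: at line 4 remove [vci] add [xoi,rjkq] -> 12 lines: kqoq cemf bjrw nfm wlecw xoi rjkq qjb ixq abijc ozqt mjka
Hunk 6: at line 2 remove [nfm,wlecw,xoi] add [anbo,fwg] -> 11 lines: kqoq cemf bjrw anbo fwg rjkq qjb ixq abijc ozqt mjka
Final line count: 11

Answer: 11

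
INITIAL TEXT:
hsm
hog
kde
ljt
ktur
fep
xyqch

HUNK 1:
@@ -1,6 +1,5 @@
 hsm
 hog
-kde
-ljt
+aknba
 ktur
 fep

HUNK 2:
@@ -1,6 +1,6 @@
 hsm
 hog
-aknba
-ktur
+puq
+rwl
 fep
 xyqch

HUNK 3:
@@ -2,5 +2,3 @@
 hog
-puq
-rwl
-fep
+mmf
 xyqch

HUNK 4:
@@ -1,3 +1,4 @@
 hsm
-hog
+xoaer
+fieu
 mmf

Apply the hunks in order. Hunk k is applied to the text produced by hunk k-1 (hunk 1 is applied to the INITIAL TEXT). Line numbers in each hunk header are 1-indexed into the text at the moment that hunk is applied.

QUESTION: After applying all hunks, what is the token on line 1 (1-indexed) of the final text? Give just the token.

Answer: hsm

Derivation:
Hunk 1: at line 1 remove [kde,ljt] add [aknba] -> 6 lines: hsm hog aknba ktur fep xyqch
Hunk 2: at line 1 remove [aknba,ktur] add [puq,rwl] -> 6 lines: hsm hog puq rwl fep xyqch
Hunk 3: at line 2 remove [puq,rwl,fep] add [mmf] -> 4 lines: hsm hog mmf xyqch
Hunk 4: at line 1 remove [hog] add [xoaer,fieu] -> 5 lines: hsm xoaer fieu mmf xyqch
Final line 1: hsm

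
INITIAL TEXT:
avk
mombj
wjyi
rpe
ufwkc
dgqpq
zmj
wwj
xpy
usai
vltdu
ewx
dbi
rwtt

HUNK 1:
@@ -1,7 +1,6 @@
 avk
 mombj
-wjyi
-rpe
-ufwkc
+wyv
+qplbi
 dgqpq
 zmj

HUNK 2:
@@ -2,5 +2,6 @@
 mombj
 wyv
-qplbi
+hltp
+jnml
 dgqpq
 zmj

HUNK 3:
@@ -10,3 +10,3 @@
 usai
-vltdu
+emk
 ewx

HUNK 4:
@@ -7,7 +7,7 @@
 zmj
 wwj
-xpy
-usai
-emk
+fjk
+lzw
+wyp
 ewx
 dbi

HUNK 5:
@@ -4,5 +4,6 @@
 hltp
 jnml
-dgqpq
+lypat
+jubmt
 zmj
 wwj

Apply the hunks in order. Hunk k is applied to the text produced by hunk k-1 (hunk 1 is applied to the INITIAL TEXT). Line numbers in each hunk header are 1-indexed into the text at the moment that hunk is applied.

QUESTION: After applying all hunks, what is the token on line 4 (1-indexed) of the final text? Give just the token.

Hunk 1: at line 1 remove [wjyi,rpe,ufwkc] add [wyv,qplbi] -> 13 lines: avk mombj wyv qplbi dgqpq zmj wwj xpy usai vltdu ewx dbi rwtt
Hunk 2: at line 2 remove [qplbi] add [hltp,jnml] -> 14 lines: avk mombj wyv hltp jnml dgqpq zmj wwj xpy usai vltdu ewx dbi rwtt
Hunk 3: at line 10 remove [vltdu] add [emk] -> 14 lines: avk mombj wyv hltp jnml dgqpq zmj wwj xpy usai emk ewx dbi rwtt
Hunk 4: at line 7 remove [xpy,usai,emk] add [fjk,lzw,wyp] -> 14 lines: avk mombj wyv hltp jnml dgqpq zmj wwj fjk lzw wyp ewx dbi rwtt
Hunk 5: at line 4 remove [dgqpq] add [lypat,jubmt] -> 15 lines: avk mombj wyv hltp jnml lypat jubmt zmj wwj fjk lzw wyp ewx dbi rwtt
Final line 4: hltp

Answer: hltp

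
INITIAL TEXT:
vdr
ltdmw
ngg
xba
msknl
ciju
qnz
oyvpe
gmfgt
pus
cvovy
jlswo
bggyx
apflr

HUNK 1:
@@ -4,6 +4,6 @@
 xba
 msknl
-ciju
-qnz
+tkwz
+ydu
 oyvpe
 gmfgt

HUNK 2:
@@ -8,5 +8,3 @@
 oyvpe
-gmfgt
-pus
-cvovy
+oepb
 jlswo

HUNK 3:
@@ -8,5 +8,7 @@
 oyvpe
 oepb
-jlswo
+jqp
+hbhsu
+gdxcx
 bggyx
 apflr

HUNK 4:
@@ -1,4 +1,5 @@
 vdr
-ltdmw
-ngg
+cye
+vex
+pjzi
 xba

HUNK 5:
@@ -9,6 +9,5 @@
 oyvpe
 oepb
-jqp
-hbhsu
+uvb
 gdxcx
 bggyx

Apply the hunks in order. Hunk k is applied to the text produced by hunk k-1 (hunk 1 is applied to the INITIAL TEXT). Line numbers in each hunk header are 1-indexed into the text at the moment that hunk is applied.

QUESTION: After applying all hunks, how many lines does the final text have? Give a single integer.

Answer: 14

Derivation:
Hunk 1: at line 4 remove [ciju,qnz] add [tkwz,ydu] -> 14 lines: vdr ltdmw ngg xba msknl tkwz ydu oyvpe gmfgt pus cvovy jlswo bggyx apflr
Hunk 2: at line 8 remove [gmfgt,pus,cvovy] add [oepb] -> 12 lines: vdr ltdmw ngg xba msknl tkwz ydu oyvpe oepb jlswo bggyx apflr
Hunk 3: at line 8 remove [jlswo] add [jqp,hbhsu,gdxcx] -> 14 lines: vdr ltdmw ngg xba msknl tkwz ydu oyvpe oepb jqp hbhsu gdxcx bggyx apflr
Hunk 4: at line 1 remove [ltdmw,ngg] add [cye,vex,pjzi] -> 15 lines: vdr cye vex pjzi xba msknl tkwz ydu oyvpe oepb jqp hbhsu gdxcx bggyx apflr
Hunk 5: at line 9 remove [jqp,hbhsu] add [uvb] -> 14 lines: vdr cye vex pjzi xba msknl tkwz ydu oyvpe oepb uvb gdxcx bggyx apflr
Final line count: 14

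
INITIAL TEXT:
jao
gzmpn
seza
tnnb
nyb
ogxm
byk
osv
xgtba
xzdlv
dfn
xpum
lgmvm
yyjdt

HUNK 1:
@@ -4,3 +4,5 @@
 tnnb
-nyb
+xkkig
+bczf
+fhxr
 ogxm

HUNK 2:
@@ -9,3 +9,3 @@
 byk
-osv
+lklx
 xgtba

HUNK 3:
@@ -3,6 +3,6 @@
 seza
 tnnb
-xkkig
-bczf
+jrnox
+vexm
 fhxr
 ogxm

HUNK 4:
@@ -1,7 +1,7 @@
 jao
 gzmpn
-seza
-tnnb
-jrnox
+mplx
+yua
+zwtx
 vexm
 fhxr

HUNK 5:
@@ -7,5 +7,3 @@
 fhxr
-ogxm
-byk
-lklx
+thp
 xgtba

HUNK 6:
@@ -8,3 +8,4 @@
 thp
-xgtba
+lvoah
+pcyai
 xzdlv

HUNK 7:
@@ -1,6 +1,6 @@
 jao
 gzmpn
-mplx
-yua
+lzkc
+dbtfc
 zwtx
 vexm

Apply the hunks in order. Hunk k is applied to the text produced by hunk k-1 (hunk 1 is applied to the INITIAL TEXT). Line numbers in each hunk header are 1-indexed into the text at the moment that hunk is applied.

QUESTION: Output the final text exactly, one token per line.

Hunk 1: at line 4 remove [nyb] add [xkkig,bczf,fhxr] -> 16 lines: jao gzmpn seza tnnb xkkig bczf fhxr ogxm byk osv xgtba xzdlv dfn xpum lgmvm yyjdt
Hunk 2: at line 9 remove [osv] add [lklx] -> 16 lines: jao gzmpn seza tnnb xkkig bczf fhxr ogxm byk lklx xgtba xzdlv dfn xpum lgmvm yyjdt
Hunk 3: at line 3 remove [xkkig,bczf] add [jrnox,vexm] -> 16 lines: jao gzmpn seza tnnb jrnox vexm fhxr ogxm byk lklx xgtba xzdlv dfn xpum lgmvm yyjdt
Hunk 4: at line 1 remove [seza,tnnb,jrnox] add [mplx,yua,zwtx] -> 16 lines: jao gzmpn mplx yua zwtx vexm fhxr ogxm byk lklx xgtba xzdlv dfn xpum lgmvm yyjdt
Hunk 5: at line 7 remove [ogxm,byk,lklx] add [thp] -> 14 lines: jao gzmpn mplx yua zwtx vexm fhxr thp xgtba xzdlv dfn xpum lgmvm yyjdt
Hunk 6: at line 8 remove [xgtba] add [lvoah,pcyai] -> 15 lines: jao gzmpn mplx yua zwtx vexm fhxr thp lvoah pcyai xzdlv dfn xpum lgmvm yyjdt
Hunk 7: at line 1 remove [mplx,yua] add [lzkc,dbtfc] -> 15 lines: jao gzmpn lzkc dbtfc zwtx vexm fhxr thp lvoah pcyai xzdlv dfn xpum lgmvm yyjdt

Answer: jao
gzmpn
lzkc
dbtfc
zwtx
vexm
fhxr
thp
lvoah
pcyai
xzdlv
dfn
xpum
lgmvm
yyjdt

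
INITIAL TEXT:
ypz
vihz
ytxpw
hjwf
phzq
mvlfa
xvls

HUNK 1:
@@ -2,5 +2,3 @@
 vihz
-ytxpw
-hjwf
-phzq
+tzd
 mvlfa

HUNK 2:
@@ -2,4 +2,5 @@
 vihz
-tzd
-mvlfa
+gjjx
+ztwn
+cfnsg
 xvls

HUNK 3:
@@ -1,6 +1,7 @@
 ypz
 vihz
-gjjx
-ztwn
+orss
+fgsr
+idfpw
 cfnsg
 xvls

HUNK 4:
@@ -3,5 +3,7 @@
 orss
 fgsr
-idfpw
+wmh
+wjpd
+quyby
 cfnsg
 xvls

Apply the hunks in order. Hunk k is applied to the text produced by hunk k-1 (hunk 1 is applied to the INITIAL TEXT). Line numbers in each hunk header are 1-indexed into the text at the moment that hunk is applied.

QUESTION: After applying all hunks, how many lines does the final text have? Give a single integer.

Hunk 1: at line 2 remove [ytxpw,hjwf,phzq] add [tzd] -> 5 lines: ypz vihz tzd mvlfa xvls
Hunk 2: at line 2 remove [tzd,mvlfa] add [gjjx,ztwn,cfnsg] -> 6 lines: ypz vihz gjjx ztwn cfnsg xvls
Hunk 3: at line 1 remove [gjjx,ztwn] add [orss,fgsr,idfpw] -> 7 lines: ypz vihz orss fgsr idfpw cfnsg xvls
Hunk 4: at line 3 remove [idfpw] add [wmh,wjpd,quyby] -> 9 lines: ypz vihz orss fgsr wmh wjpd quyby cfnsg xvls
Final line count: 9

Answer: 9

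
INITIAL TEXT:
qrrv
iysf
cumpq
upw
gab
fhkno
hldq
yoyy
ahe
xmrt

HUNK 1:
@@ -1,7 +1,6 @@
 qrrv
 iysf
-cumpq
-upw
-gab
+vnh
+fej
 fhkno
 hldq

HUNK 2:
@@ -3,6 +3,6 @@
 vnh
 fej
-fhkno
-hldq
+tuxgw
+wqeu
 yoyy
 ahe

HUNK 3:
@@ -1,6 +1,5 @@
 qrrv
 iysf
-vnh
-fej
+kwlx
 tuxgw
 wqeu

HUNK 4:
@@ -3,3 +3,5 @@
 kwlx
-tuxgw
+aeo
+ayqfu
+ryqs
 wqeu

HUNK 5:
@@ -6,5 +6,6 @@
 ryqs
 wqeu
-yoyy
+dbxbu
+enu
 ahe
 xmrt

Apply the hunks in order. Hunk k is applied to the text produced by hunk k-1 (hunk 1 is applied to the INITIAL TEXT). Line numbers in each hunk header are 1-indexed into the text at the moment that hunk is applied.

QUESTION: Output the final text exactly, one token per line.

Answer: qrrv
iysf
kwlx
aeo
ayqfu
ryqs
wqeu
dbxbu
enu
ahe
xmrt

Derivation:
Hunk 1: at line 1 remove [cumpq,upw,gab] add [vnh,fej] -> 9 lines: qrrv iysf vnh fej fhkno hldq yoyy ahe xmrt
Hunk 2: at line 3 remove [fhkno,hldq] add [tuxgw,wqeu] -> 9 lines: qrrv iysf vnh fej tuxgw wqeu yoyy ahe xmrt
Hunk 3: at line 1 remove [vnh,fej] add [kwlx] -> 8 lines: qrrv iysf kwlx tuxgw wqeu yoyy ahe xmrt
Hunk 4: at line 3 remove [tuxgw] add [aeo,ayqfu,ryqs] -> 10 lines: qrrv iysf kwlx aeo ayqfu ryqs wqeu yoyy ahe xmrt
Hunk 5: at line 6 remove [yoyy] add [dbxbu,enu] -> 11 lines: qrrv iysf kwlx aeo ayqfu ryqs wqeu dbxbu enu ahe xmrt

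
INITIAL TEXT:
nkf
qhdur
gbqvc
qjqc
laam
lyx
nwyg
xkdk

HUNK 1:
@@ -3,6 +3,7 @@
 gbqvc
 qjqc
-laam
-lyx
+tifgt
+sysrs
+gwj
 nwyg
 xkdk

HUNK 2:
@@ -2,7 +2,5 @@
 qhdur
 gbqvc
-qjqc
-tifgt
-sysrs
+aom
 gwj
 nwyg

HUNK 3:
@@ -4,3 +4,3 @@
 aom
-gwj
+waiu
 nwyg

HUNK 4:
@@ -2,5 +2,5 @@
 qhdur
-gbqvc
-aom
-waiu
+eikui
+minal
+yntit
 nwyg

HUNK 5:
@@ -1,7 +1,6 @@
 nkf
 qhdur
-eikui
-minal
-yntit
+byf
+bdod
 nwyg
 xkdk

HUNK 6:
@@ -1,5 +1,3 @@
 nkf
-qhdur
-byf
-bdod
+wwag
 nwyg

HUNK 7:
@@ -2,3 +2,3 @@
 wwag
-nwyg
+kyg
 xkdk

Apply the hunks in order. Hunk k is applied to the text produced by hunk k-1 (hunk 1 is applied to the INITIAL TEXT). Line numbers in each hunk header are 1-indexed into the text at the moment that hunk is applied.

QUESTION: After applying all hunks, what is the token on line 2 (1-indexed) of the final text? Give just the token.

Answer: wwag

Derivation:
Hunk 1: at line 3 remove [laam,lyx] add [tifgt,sysrs,gwj] -> 9 lines: nkf qhdur gbqvc qjqc tifgt sysrs gwj nwyg xkdk
Hunk 2: at line 2 remove [qjqc,tifgt,sysrs] add [aom] -> 7 lines: nkf qhdur gbqvc aom gwj nwyg xkdk
Hunk 3: at line 4 remove [gwj] add [waiu] -> 7 lines: nkf qhdur gbqvc aom waiu nwyg xkdk
Hunk 4: at line 2 remove [gbqvc,aom,waiu] add [eikui,minal,yntit] -> 7 lines: nkf qhdur eikui minal yntit nwyg xkdk
Hunk 5: at line 1 remove [eikui,minal,yntit] add [byf,bdod] -> 6 lines: nkf qhdur byf bdod nwyg xkdk
Hunk 6: at line 1 remove [qhdur,byf,bdod] add [wwag] -> 4 lines: nkf wwag nwyg xkdk
Hunk 7: at line 2 remove [nwyg] add [kyg] -> 4 lines: nkf wwag kyg xkdk
Final line 2: wwag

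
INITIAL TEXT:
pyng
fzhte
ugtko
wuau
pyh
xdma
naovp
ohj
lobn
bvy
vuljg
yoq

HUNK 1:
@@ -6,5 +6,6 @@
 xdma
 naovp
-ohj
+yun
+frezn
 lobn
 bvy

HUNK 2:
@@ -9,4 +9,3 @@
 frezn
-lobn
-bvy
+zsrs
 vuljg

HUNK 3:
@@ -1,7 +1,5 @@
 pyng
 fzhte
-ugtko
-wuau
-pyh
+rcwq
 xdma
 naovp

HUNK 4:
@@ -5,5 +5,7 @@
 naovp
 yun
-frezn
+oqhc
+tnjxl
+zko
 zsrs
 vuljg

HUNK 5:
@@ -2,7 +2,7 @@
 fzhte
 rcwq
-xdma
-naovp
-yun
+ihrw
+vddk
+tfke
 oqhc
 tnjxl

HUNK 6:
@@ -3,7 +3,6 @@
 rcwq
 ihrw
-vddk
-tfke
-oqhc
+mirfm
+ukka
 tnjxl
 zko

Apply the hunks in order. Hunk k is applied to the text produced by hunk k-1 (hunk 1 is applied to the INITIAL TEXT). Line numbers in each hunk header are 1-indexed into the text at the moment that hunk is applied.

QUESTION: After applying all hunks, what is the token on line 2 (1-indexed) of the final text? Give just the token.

Hunk 1: at line 6 remove [ohj] add [yun,frezn] -> 13 lines: pyng fzhte ugtko wuau pyh xdma naovp yun frezn lobn bvy vuljg yoq
Hunk 2: at line 9 remove [lobn,bvy] add [zsrs] -> 12 lines: pyng fzhte ugtko wuau pyh xdma naovp yun frezn zsrs vuljg yoq
Hunk 3: at line 1 remove [ugtko,wuau,pyh] add [rcwq] -> 10 lines: pyng fzhte rcwq xdma naovp yun frezn zsrs vuljg yoq
Hunk 4: at line 5 remove [frezn] add [oqhc,tnjxl,zko] -> 12 lines: pyng fzhte rcwq xdma naovp yun oqhc tnjxl zko zsrs vuljg yoq
Hunk 5: at line 2 remove [xdma,naovp,yun] add [ihrw,vddk,tfke] -> 12 lines: pyng fzhte rcwq ihrw vddk tfke oqhc tnjxl zko zsrs vuljg yoq
Hunk 6: at line 3 remove [vddk,tfke,oqhc] add [mirfm,ukka] -> 11 lines: pyng fzhte rcwq ihrw mirfm ukka tnjxl zko zsrs vuljg yoq
Final line 2: fzhte

Answer: fzhte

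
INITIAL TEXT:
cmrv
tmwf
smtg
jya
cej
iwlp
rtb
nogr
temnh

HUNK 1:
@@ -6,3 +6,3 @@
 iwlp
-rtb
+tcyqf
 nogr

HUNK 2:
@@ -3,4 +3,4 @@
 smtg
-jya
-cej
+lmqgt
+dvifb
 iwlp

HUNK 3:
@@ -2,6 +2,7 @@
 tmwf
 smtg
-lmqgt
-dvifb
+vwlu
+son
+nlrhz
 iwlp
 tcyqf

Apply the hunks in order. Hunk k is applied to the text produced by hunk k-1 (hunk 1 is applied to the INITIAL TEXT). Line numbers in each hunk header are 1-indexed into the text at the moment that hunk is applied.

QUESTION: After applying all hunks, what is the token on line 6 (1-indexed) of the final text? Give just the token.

Answer: nlrhz

Derivation:
Hunk 1: at line 6 remove [rtb] add [tcyqf] -> 9 lines: cmrv tmwf smtg jya cej iwlp tcyqf nogr temnh
Hunk 2: at line 3 remove [jya,cej] add [lmqgt,dvifb] -> 9 lines: cmrv tmwf smtg lmqgt dvifb iwlp tcyqf nogr temnh
Hunk 3: at line 2 remove [lmqgt,dvifb] add [vwlu,son,nlrhz] -> 10 lines: cmrv tmwf smtg vwlu son nlrhz iwlp tcyqf nogr temnh
Final line 6: nlrhz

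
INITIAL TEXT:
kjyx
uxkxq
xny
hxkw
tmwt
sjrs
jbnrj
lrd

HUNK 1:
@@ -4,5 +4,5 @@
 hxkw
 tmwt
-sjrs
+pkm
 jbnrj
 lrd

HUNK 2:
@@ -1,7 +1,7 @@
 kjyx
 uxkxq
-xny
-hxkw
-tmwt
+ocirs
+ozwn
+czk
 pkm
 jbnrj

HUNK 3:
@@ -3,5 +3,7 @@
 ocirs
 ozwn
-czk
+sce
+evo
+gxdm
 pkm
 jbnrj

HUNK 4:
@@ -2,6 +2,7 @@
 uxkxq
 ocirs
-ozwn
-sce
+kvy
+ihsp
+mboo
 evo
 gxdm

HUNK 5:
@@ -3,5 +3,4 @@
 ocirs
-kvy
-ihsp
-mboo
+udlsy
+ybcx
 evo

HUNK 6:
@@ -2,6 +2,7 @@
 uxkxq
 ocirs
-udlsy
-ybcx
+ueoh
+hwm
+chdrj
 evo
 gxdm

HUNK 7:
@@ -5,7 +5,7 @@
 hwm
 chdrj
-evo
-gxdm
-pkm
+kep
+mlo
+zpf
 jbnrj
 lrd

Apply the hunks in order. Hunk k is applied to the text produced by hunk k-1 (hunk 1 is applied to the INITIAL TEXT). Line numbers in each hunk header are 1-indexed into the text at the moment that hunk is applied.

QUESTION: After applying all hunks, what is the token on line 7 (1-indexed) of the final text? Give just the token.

Answer: kep

Derivation:
Hunk 1: at line 4 remove [sjrs] add [pkm] -> 8 lines: kjyx uxkxq xny hxkw tmwt pkm jbnrj lrd
Hunk 2: at line 1 remove [xny,hxkw,tmwt] add [ocirs,ozwn,czk] -> 8 lines: kjyx uxkxq ocirs ozwn czk pkm jbnrj lrd
Hunk 3: at line 3 remove [czk] add [sce,evo,gxdm] -> 10 lines: kjyx uxkxq ocirs ozwn sce evo gxdm pkm jbnrj lrd
Hunk 4: at line 2 remove [ozwn,sce] add [kvy,ihsp,mboo] -> 11 lines: kjyx uxkxq ocirs kvy ihsp mboo evo gxdm pkm jbnrj lrd
Hunk 5: at line 3 remove [kvy,ihsp,mboo] add [udlsy,ybcx] -> 10 lines: kjyx uxkxq ocirs udlsy ybcx evo gxdm pkm jbnrj lrd
Hunk 6: at line 2 remove [udlsy,ybcx] add [ueoh,hwm,chdrj] -> 11 lines: kjyx uxkxq ocirs ueoh hwm chdrj evo gxdm pkm jbnrj lrd
Hunk 7: at line 5 remove [evo,gxdm,pkm] add [kep,mlo,zpf] -> 11 lines: kjyx uxkxq ocirs ueoh hwm chdrj kep mlo zpf jbnrj lrd
Final line 7: kep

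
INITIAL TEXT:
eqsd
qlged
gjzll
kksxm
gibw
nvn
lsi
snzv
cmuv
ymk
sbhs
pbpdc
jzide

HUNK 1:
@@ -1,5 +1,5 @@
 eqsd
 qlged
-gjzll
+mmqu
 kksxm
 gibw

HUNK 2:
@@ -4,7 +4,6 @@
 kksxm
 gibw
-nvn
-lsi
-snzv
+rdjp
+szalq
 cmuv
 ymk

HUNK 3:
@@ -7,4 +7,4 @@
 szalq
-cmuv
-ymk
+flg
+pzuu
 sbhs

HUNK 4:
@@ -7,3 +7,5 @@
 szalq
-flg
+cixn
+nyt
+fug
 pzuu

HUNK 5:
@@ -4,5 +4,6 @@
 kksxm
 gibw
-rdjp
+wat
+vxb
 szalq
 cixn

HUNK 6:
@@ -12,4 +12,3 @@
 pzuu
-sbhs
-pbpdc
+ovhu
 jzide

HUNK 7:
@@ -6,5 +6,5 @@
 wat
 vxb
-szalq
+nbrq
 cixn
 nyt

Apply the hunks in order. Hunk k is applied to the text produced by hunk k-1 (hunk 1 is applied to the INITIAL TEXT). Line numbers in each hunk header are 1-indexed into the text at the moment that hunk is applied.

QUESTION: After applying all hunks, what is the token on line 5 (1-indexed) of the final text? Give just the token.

Hunk 1: at line 1 remove [gjzll] add [mmqu] -> 13 lines: eqsd qlged mmqu kksxm gibw nvn lsi snzv cmuv ymk sbhs pbpdc jzide
Hunk 2: at line 4 remove [nvn,lsi,snzv] add [rdjp,szalq] -> 12 lines: eqsd qlged mmqu kksxm gibw rdjp szalq cmuv ymk sbhs pbpdc jzide
Hunk 3: at line 7 remove [cmuv,ymk] add [flg,pzuu] -> 12 lines: eqsd qlged mmqu kksxm gibw rdjp szalq flg pzuu sbhs pbpdc jzide
Hunk 4: at line 7 remove [flg] add [cixn,nyt,fug] -> 14 lines: eqsd qlged mmqu kksxm gibw rdjp szalq cixn nyt fug pzuu sbhs pbpdc jzide
Hunk 5: at line 4 remove [rdjp] add [wat,vxb] -> 15 lines: eqsd qlged mmqu kksxm gibw wat vxb szalq cixn nyt fug pzuu sbhs pbpdc jzide
Hunk 6: at line 12 remove [sbhs,pbpdc] add [ovhu] -> 14 lines: eqsd qlged mmqu kksxm gibw wat vxb szalq cixn nyt fug pzuu ovhu jzide
Hunk 7: at line 6 remove [szalq] add [nbrq] -> 14 lines: eqsd qlged mmqu kksxm gibw wat vxb nbrq cixn nyt fug pzuu ovhu jzide
Final line 5: gibw

Answer: gibw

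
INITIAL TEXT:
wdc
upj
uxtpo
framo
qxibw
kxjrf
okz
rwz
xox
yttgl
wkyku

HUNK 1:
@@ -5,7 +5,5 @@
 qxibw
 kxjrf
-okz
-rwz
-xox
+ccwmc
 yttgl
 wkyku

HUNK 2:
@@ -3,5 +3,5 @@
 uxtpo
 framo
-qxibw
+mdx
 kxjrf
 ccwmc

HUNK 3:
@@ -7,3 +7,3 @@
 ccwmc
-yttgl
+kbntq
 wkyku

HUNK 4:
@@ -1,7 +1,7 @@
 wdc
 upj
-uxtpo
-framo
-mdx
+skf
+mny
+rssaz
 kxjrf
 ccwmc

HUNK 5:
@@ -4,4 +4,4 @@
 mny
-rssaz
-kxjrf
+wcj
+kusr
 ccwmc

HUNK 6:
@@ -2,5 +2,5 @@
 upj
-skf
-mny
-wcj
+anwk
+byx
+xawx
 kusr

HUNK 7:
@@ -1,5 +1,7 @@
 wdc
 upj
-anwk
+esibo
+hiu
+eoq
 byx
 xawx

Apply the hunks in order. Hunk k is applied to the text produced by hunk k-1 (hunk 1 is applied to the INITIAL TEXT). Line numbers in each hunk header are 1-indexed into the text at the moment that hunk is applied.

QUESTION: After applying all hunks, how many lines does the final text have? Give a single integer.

Answer: 11

Derivation:
Hunk 1: at line 5 remove [okz,rwz,xox] add [ccwmc] -> 9 lines: wdc upj uxtpo framo qxibw kxjrf ccwmc yttgl wkyku
Hunk 2: at line 3 remove [qxibw] add [mdx] -> 9 lines: wdc upj uxtpo framo mdx kxjrf ccwmc yttgl wkyku
Hunk 3: at line 7 remove [yttgl] add [kbntq] -> 9 lines: wdc upj uxtpo framo mdx kxjrf ccwmc kbntq wkyku
Hunk 4: at line 1 remove [uxtpo,framo,mdx] add [skf,mny,rssaz] -> 9 lines: wdc upj skf mny rssaz kxjrf ccwmc kbntq wkyku
Hunk 5: at line 4 remove [rssaz,kxjrf] add [wcj,kusr] -> 9 lines: wdc upj skf mny wcj kusr ccwmc kbntq wkyku
Hunk 6: at line 2 remove [skf,mny,wcj] add [anwk,byx,xawx] -> 9 lines: wdc upj anwk byx xawx kusr ccwmc kbntq wkyku
Hunk 7: at line 1 remove [anwk] add [esibo,hiu,eoq] -> 11 lines: wdc upj esibo hiu eoq byx xawx kusr ccwmc kbntq wkyku
Final line count: 11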